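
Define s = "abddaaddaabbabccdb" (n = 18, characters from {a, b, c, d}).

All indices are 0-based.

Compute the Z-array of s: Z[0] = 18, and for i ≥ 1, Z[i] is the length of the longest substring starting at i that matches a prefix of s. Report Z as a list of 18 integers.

[18, 0, 0, 0, 1, 1, 0, 0, 1, 2, 0, 0, 2, 0, 0, 0, 0, 0]

Z[0]=18
i=1: outside box; Z[1]=0
i=2: outside box; Z[2]=0
i=3: outside box; Z[3]=0
i=4: outside box; Z[4]=1 grow→box=[4,5)
i=5: outside box; Z[5]=1 grow→box=[5,6)
i=6: outside box; Z[6]=0
i=7: outside box; Z[7]=0
i=8: outside box; Z[8]=1 grow→box=[8,9)
i=9: outside box; Z[9]=2 grow→box=[9,11)
i=10: min(r-i=1, Z[1]=0)=0; Z[10]=0
i=11: outside box; Z[11]=0
i=12: outside box; Z[12]=2 grow→box=[12,14)
i=13: min(r-i=1, Z[1]=0)=0; Z[13]=0
i=14: outside box; Z[14]=0
i=15: outside box; Z[15]=0
i=16: outside box; Z[16]=0
i=17: outside box; Z[17]=0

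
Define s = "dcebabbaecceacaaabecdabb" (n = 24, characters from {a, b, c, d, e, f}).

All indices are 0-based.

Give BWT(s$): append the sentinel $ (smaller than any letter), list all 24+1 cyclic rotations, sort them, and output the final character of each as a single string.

bcadbaebbebaaaaeecdc$ccab

rank  rotation                   last
    0  $dcebabbaecceacaaabecdabb  b
    1  aaabecdabb$dcebabbaecceac  c
    2  aabecdabb$dcebabbaecceaca  a
    3  abb$dcebabbaecceacaaabecd  d
    4  abbaecceacaaabecdabb$dceb  b
    5  abecdabb$dcebabbaecceacaa  a
    6  acaaabecdabb$dcebabbaecce  e
    7  aecceacaaabecdabb$dcebabb  b
    8  b$dcebabbaecceacaaabecdab  b
    9  babbaecceacaaabecdabb$dce  e
   10  baecceacaaabecdabb$dcebab  b
   11  bb$dcebabbaecceacaaabecda  a
   12  bbaecceacaaabecdabb$dceba  a
   13  becdabb$dcebabbaecceacaaa  a
   14  caaabecdabb$dcebabbaeccea  a
   15  cceacaaabecdabb$dcebabbae  e
   16  cdabb$dcebabbaecceacaaabe  e
   17  ceacaaabecdabb$dcebabbaec  c
   18  cebabbaecceacaaabecdabb$d  d
   19  dabb$dcebabbaecceacaaabec  c
   20  dcebabbaecceacaaabecdabb$  $
   21  eacaaabecdabb$dcebabbaecc  c
   22  ebabbaecceacaaabecdabb$dc  c
   23  ecceacaaabecdabb$dcebabba  a
   24  ecdabb$dcebabbaecceacaaab  b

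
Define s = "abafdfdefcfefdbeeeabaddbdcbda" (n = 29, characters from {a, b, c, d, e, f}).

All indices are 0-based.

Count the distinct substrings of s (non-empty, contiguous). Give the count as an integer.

403

rank→(start, suffix):
  0 → (28, 'a')
  1 → (18, 'abaddbdcbda')
  2 → (0, 'abafdfdefcfefdbeeeabaddbdcbda')
  3 → (20, 'addbdcbda')
  4 → (2, 'afdfdefcfefdbeeeabaddbdcbda')
  5 → (19, 'baddbdcbda')
  6 → (1, 'bafdfdefcfefdbeeeabaddbdcbda')
  7 → (26, 'bda')
  8 → (23, 'bdcbda')
  9 → (14, 'beeeabaddbdcbda')
  10 → (25, 'cbda')
  11 → (9, 'cfefdbeeeabaddbdcbda')
  12 → (27, 'da')
  13 → (22, 'dbdcbda')
  14 → (13, 'dbeeeabaddbdcbda')
  15 → (24, 'dcbda')
  16 → (21, 'ddbdcbda')
  17 → (6, 'defcfefdbeeeabaddbdcbda')
  18 → (4, 'dfdefcfefdbeeeabaddbdcbda')
  19 → (17, 'eabaddbdcbda')
  20 → (16, 'eeabaddbdcbda')
  21 → (15, 'eeeabaddbdcbda')
  22 → (7, 'efcfefdbeeeabaddbdcbda')
  23 → (11, 'efdbeeeabaddbdcbda')
  24 → (8, 'fcfefdbeeeabaddbdcbda')
  25 → (12, 'fdbeeeabaddbdcbda')
  26 → (5, 'fdefcfefdbeeeabaddbdcbda')
  27 → (3, 'fdfdefcfefdbeeeabaddbdcbda')
  28 → (10, 'fefdbeeeabaddbdcbda')

SA = [28, 18, 0, 20, 2, 19, 1, 26, 23, 14, 25, 9, 27, 22, 13, 24, 21, 6, 4, 17, 16, 15, 7, 11, 8, 12, 5, 3, 10]
i: (SA[i-1],SA[i]) lcp shared
  1: (28,18) 1 'a'
  2: (18,0) 3 'aba'
  3: (0,20) 1 'a'
  4: (20,2) 1 'a'
  5: (2,19) 0 ''
  6: (19,1) 2 'ba'
  7: (1,26) 1 'b'
  8: (26,23) 2 'bd'
  9: (23,14) 1 'b'
  10: (14,25) 0 ''
  11: (25,9) 1 'c'
  12: (9,27) 0 ''
  13: (27,22) 1 'd'
  14: (22,13) 2 'db'
  15: (13,24) 1 'd'
  16: (24,21) 1 'd'
  17: (21,6) 1 'd'
  18: (6,4) 1 'd'
  19: (4,17) 0 ''
  20: (17,16) 1 'e'
  21: (16,15) 2 'ee'
  22: (15,7) 1 'e'
  23: (7,11) 2 'ef'
  24: (11,8) 0 ''
  25: (8,12) 1 'f'
  26: (12,5) 2 'fd'
  27: (5,3) 2 'fd'
  28: (3,10) 1 'f'

n(n+1)/2 = 29·30/2 = 435
Σ LCP = 0 + 1 + 3 + 1 + 1 + 0 + 2 + 1 + 2 + 1 + 0 + 1 + 0 + 1 + 2 + 1 + 1 + 1 + 1 + 0 + 1 + 2 + 1 + 2 + 0 + 1 + 2 + 2 + 1 = 32
distinct = 435 − 32 = 403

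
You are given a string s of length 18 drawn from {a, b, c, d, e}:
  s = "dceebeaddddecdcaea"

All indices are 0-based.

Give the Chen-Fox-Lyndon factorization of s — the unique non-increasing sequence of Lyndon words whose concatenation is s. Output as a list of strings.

["d", "cee", "be", "addddecdcae", "a"]

emit factor 1: 'd' (i=0, period=1)
emit factor 2: 'cee' (i=1, period=3)
emit factor 3: 'be' (i=4, period=2)
emit factor 4: 'addddecdcae' (i=6, period=11)
emit factor 5: 'a' (i=17, period=1)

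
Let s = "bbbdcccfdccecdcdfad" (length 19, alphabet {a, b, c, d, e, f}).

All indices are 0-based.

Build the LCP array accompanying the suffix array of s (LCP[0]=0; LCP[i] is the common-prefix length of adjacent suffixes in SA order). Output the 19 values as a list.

rank | idx | suffix
   0 |  17 | ad
   1 |   0 | bbbdcccfdccecdcdfad
   2 |   1 | bbdcccfdccecdcdfad
   3 |   2 | bdcccfdccecdcdfad
   4 |   4 | cccfdccecdcdfad
   5 |   9 | ccecdcdfad
   6 |   5 | ccfdccecdcdfad
   7 |  12 | cdcdfad
   8 |  14 | cdfad
   9 |  10 | cecdcdfad
  10 |   6 | cfdccecdcdfad
  11 |  18 | d
  12 |   3 | dcccfdccecdcdfad
  13 |   8 | dccecdcdfad
  14 |  13 | dcdfad
  15 |  15 | dfad
  16 |  11 | ecdcdfad
  17 |  16 | fad
  18 |   7 | fdccecdcdfad

SA = [17, 0, 1, 2, 4, 9, 5, 12, 14, 10, 6, 18, 3, 8, 13, 15, 11, 16, 7]
rank  pair      lcp
   1  s[17:],s[0:]  0  ''
   2  s[0:],s[1:]  2  'bb'
   3  s[1:],s[2:]  1  'b'
   4  s[2:],s[4:]  0  ''
   5  s[4:],s[9:]  2  'cc'
   6  s[9:],s[5:]  2  'cc'
   7  s[5:],s[12:]  1  'c'
   8  s[12:],s[14:]  2  'cd'
   9  s[14:],s[10:]  1  'c'
  10  s[10:],s[6:]  1  'c'
  11  s[6:],s[18:]  0  ''
  12  s[18:],s[3:]  1  'd'
  13  s[3:],s[8:]  3  'dcc'
  14  s[8:],s[13:]  2  'dc'
  15  s[13:],s[15:]  1  'd'
  16  s[15:],s[11:]  0  ''
  17  s[11:],s[16:]  0  ''
  18  s[16:],s[7:]  1  'f'

[0, 0, 2, 1, 0, 2, 2, 1, 2, 1, 1, 0, 1, 3, 2, 1, 0, 0, 1]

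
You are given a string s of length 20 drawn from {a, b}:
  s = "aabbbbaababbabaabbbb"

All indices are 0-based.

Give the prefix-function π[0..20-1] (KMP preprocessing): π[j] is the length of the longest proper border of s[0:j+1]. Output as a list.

π[0] = 0
j=1 s[j]='a': π[1]=1 (border 'a')
j=2 s[j]='b': k: 1→0; π[2]=0 (border '')
j=3 s[j]='b': π[3]=0 (border '')
j=4 s[j]='b': π[4]=0 (border '')
j=5 s[j]='b': π[5]=0 (border '')
j=6 s[j]='a': π[6]=1 (border 'a')
j=7 s[j]='a': π[7]=2 (border 'aa')
j=8 s[j]='b': π[8]=3 (border 'aab')
j=9 s[j]='a': k: 3→0; π[9]=1 (border 'a')
j=10 s[j]='b': k: 1→0; π[10]=0 (border '')
j=11 s[j]='b': π[11]=0 (border '')
j=12 s[j]='a': π[12]=1 (border 'a')
j=13 s[j]='b': k: 1→0; π[13]=0 (border '')
j=14 s[j]='a': π[14]=1 (border 'a')
j=15 s[j]='a': π[15]=2 (border 'aa')
j=16 s[j]='b': π[16]=3 (border 'aab')
j=17 s[j]='b': π[17]=4 (border 'aabb')
j=18 s[j]='b': π[18]=5 (border 'aabbb')
j=19 s[j]='b': π[19]=6 (border 'aabbbb')

[0, 1, 0, 0, 0, 0, 1, 2, 3, 1, 0, 0, 1, 0, 1, 2, 3, 4, 5, 6]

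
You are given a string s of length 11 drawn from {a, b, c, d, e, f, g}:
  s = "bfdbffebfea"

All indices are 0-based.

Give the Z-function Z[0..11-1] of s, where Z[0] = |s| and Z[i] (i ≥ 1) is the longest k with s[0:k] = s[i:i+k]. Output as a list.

Z[0]=11
i=1: i≥r, start 0; Z[1]=0
i=2: i≥r, start 0; Z[2]=0
i=3: i≥r, start 0; Z[3]=2 scan→box=[3,5)
i=4: min(r-i=1, Z[1]=0)=0; Z[4]=0
i=5: i≥r, start 0; Z[5]=0
i=6: i≥r, start 0; Z[6]=0
i=7: i≥r, start 0; Z[7]=2 scan→box=[7,9)
i=8: min(r-i=1, Z[1]=0)=0; Z[8]=0
i=9: i≥r, start 0; Z[9]=0
i=10: i≥r, start 0; Z[10]=0

[11, 0, 0, 2, 0, 0, 0, 2, 0, 0, 0]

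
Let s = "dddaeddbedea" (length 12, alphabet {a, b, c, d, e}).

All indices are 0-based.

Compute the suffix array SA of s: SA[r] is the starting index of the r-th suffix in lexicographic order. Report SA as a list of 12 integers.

[11, 3, 7, 2, 6, 1, 5, 0, 9, 10, 4, 8]

rank | idx | suffix
   0 |  11 | a
   1 |   3 | aeddbedea
   2 |   7 | bedea
   3 |   2 | daeddbedea
   4 |   6 | dbedea
   5 |   1 | ddaeddbedea
   6 |   5 | ddbedea
   7 |   0 | dddaeddbedea
   8 |   9 | dea
   9 |  10 | ea
  10 |   4 | eddbedea
  11 |   8 | edea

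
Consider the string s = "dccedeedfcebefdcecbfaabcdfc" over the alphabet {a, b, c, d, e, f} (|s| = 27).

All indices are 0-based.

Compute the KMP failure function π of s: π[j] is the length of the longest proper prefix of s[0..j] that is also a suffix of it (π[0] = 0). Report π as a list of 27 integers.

[0, 0, 0, 0, 1, 0, 0, 1, 0, 0, 0, 0, 0, 0, 1, 2, 0, 0, 0, 0, 0, 0, 0, 0, 1, 0, 0]

π[0] = 0
j=1 s[j]='c': π[1]=0 (border '')
j=2 s[j]='c': π[2]=0 (border '')
j=3 s[j]='e': π[3]=0 (border '')
j=4 s[j]='d': π[4]=1 (border 'd')
j=5 s[j]='e': k: 1→0; π[5]=0 (border '')
j=6 s[j]='e': π[6]=0 (border '')
j=7 s[j]='d': π[7]=1 (border 'd')
j=8 s[j]='f': k: 1→0; π[8]=0 (border '')
j=9 s[j]='c': π[9]=0 (border '')
j=10 s[j]='e': π[10]=0 (border '')
j=11 s[j]='b': π[11]=0 (border '')
j=12 s[j]='e': π[12]=0 (border '')
j=13 s[j]='f': π[13]=0 (border '')
j=14 s[j]='d': π[14]=1 (border 'd')
j=15 s[j]='c': π[15]=2 (border 'dc')
j=16 s[j]='e': k: 2→0; π[16]=0 (border '')
j=17 s[j]='c': π[17]=0 (border '')
j=18 s[j]='b': π[18]=0 (border '')
j=19 s[j]='f': π[19]=0 (border '')
j=20 s[j]='a': π[20]=0 (border '')
j=21 s[j]='a': π[21]=0 (border '')
j=22 s[j]='b': π[22]=0 (border '')
j=23 s[j]='c': π[23]=0 (border '')
j=24 s[j]='d': π[24]=1 (border 'd')
j=25 s[j]='f': k: 1→0; π[25]=0 (border '')
j=26 s[j]='c': π[26]=0 (border '')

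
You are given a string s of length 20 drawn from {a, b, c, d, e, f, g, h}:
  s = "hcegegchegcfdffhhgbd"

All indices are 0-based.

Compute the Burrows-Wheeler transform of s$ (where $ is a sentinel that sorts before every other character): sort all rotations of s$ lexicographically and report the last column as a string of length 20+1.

dghggbfhgccdfheee$chf

rank  rotation               last
    0  $hcegegchegcfdffhhgbd  d
    1  bd$hcegegchegcfdffhhg  g
    2  cegegchegcfdffhhgbd$h  h
    3  cfdffhhgbd$hcegegcheg  g
    4  chegcfdffhhgbd$hcegeg  g
    5  d$hcegegchegcfdffhhgb  b
    6  dffhhgbd$hcegegchegcf  f
    7  egcfdffhhgbd$hcegegch  h
    8  egchegcfdffhhgbd$hceg  g
    9  egegchegcfdffhhgbd$hc  c
   10  fdffhhgbd$hcegegchegc  c
   11  ffhhgbd$hcegegchegcfd  d
   12  fhhgbd$hcegegchegcfdf  f
   13  gbd$hcegegchegcfdffhh  h
   14  gcfdffhhgbd$hcegegche  e
   15  gchegcfdffhhgbd$hcege  e
   16  gegchegcfdffhhgbd$hce  e
   17  hcegegchegcfdffhhgbd$  $
   18  hegcfdffhhgbd$hcegegc  c
   19  hgbd$hcegegchegcfdffh  h
   20  hhgbd$hcegegchegcfdff  f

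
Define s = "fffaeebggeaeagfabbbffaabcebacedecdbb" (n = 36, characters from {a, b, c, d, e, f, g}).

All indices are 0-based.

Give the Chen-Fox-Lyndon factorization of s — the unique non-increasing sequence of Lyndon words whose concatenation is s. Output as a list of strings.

emit factor 1: 'f' (i=0, period=1)
emit factor 2: 'f' (i=1, period=1)
emit factor 3: 'f' (i=2, period=1)
emit factor 4: 'aeebgge' (i=3, period=7)
emit factor 5: 'aeagf' (i=10, period=5)
emit factor 6: 'abbbff' (i=15, period=6)
emit factor 7: 'aabcebacedecdbb' (i=21, period=15)

["f", "f", "f", "aeebgge", "aeagf", "abbbff", "aabcebacedecdbb"]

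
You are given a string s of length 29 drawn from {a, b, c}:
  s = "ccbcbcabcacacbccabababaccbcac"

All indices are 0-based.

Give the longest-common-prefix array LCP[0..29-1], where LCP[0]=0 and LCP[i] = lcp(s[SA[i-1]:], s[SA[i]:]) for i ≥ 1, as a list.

rank→(start, suffix):
  0 → (16, 'abababaccbcac')
  1 → (18, 'ababaccbcac')
  2 → (20, 'abaccbcac')
  3 → (6, 'abcacacbccabababaccbcac')
  4 → (27, 'ac')
  5 → (9, 'acacbccabababaccbcac')
  6 → (11, 'acbccabababaccbcac')
  7 → (22, 'accbcac')
  8 → (17, 'bababaccbcac')
  9 → (19, 'babaccbcac')
  10 → (21, 'baccbcac')
  11 → (4, 'bcabcacacbccabababaccbcac')
  12 → (25, 'bcac')
  13 → (7, 'bcacacbccabababaccbcac')
  14 → (2, 'bcbcabcacacbccabababaccbcac')
  15 → (13, 'bccabababaccbcac')
  16 → (28, 'c')
  17 → (15, 'cabababaccbcac')
  18 → (5, 'cabcacacbccabababaccbcac')
  19 → (26, 'cac')
  20 → (8, 'cacacbccabababaccbcac')
  21 → (10, 'cacbccabababaccbcac')
  22 → (3, 'cbcabcacacbccabababaccbcac')
  23 → (24, 'cbcac')
  24 → (1, 'cbcbcabcacacbccabababaccbcac')
  25 → (12, 'cbccabababaccbcac')
  26 → (14, 'ccabababaccbcac')
  27 → (23, 'ccbcac')
  28 → (0, 'ccbcbcabcacacbccabababaccbcac')

SA = [16, 18, 20, 6, 27, 9, 11, 22, 17, 19, 21, 4, 25, 7, 2, 13, 28, 15, 5, 26, 8, 10, 3, 24, 1, 12, 14, 23, 0]
rank  pair      lcp
   1  s[16:],s[18:]  5  'ababa'
   2  s[18:],s[20:]  3  'aba'
   3  s[20:],s[6:]  2  'ab'
   4  s[6:],s[27:]  1  'a'
   5  s[27:],s[9:]  2  'ac'
   6  s[9:],s[11:]  2  'ac'
   7  s[11:],s[22:]  2  'ac'
   8  s[22:],s[17:]  0  ''
   9  s[17:],s[19:]  4  'baba'
  10  s[19:],s[21:]  2  'ba'
  11  s[21:],s[4:]  1  'b'
  12  s[4:],s[25:]  3  'bca'
  13  s[25:],s[7:]  4  'bcac'
  14  s[7:],s[2:]  2  'bc'
  15  s[2:],s[13:]  2  'bc'
  16  s[13:],s[28:]  0  ''
  17  s[28:],s[15:]  1  'c'
  18  s[15:],s[5:]  3  'cab'
  19  s[5:],s[26:]  2  'ca'
  20  s[26:],s[8:]  3  'cac'
  21  s[8:],s[10:]  3  'cac'
  22  s[10:],s[3:]  1  'c'
  23  s[3:],s[24:]  4  'cbca'
  24  s[24:],s[1:]  3  'cbc'
  25  s[1:],s[12:]  3  'cbc'
  26  s[12:],s[14:]  1  'c'
  27  s[14:],s[23:]  2  'cc'
  28  s[23:],s[0:]  4  'ccbc'

[0, 5, 3, 2, 1, 2, 2, 2, 0, 4, 2, 1, 3, 4, 2, 2, 0, 1, 3, 2, 3, 3, 1, 4, 3, 3, 1, 2, 4]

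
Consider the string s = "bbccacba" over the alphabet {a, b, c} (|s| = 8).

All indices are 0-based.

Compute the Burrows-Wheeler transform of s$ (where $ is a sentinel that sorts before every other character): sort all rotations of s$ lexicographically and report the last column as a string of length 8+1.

abcc$bcab

rank  rotation   last
    0  $bbccacba  a
    1  a$bbccacb  b
    2  acba$bbcc  c
    3  ba$bbccac  c
    4  bbccacba$  $
    5  bccacba$b  b
    6  cacba$bbc  c
    7  cba$bbcca  a
    8  ccacba$bb  b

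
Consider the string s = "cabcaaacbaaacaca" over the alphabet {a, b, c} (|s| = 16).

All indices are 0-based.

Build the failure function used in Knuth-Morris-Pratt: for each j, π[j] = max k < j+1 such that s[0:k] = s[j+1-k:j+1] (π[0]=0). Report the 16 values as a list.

[0, 0, 0, 1, 2, 0, 0, 1, 0, 0, 0, 0, 1, 2, 1, 2]

π[0] = 0
j=1 s[j]='a': π[1]=0 (border '')
j=2 s[j]='b': π[2]=0 (border '')
j=3 s[j]='c': π[3]=1 (border 'c')
j=4 s[j]='a': π[4]=2 (border 'ca')
j=5 s[j]='a': k: 2→0; π[5]=0 (border '')
j=6 s[j]='a': π[6]=0 (border '')
j=7 s[j]='c': π[7]=1 (border 'c')
j=8 s[j]='b': k: 1→0; π[8]=0 (border '')
j=9 s[j]='a': π[9]=0 (border '')
j=10 s[j]='a': π[10]=0 (border '')
j=11 s[j]='a': π[11]=0 (border '')
j=12 s[j]='c': π[12]=1 (border 'c')
j=13 s[j]='a': π[13]=2 (border 'ca')
j=14 s[j]='c': k: 2→0; π[14]=1 (border 'c')
j=15 s[j]='a': π[15]=2 (border 'ca')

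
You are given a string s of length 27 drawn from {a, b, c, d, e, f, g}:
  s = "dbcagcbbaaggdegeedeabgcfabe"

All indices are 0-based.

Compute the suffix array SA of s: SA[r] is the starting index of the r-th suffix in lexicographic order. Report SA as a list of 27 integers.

[8, 24, 19, 3, 9, 7, 6, 1, 25, 20, 2, 5, 22, 0, 17, 12, 26, 18, 16, 15, 13, 23, 4, 21, 11, 14, 10]

sorted suffixes:
  #0 SA[0]=8  'aaggdegeedeabgcfabe'
  #1 SA[1]=24  'abe'
  #2 SA[2]=19  'abgcfabe'
  #3 SA[3]=3  'agcbbaaggdegeedeabgcfabe'
  #4 SA[4]=9  'aggdegeedeabgcfabe'
  #5 SA[5]=7  'baaggdegeedeabgcfabe'
  #6 SA[6]=6  'bbaaggdegeedeabgcfabe'
  #7 SA[7]=1  'bcagcbbaaggdegeedeabgcfabe'
  #8 SA[8]=25  'be'
  #9 SA[9]=20  'bgcfabe'
  #10 SA[10]=2  'cagcbbaaggdegeedeabgcfabe'
  #11 SA[11]=5  'cbbaaggdegeedeabgcfabe'
  #12 SA[12]=22  'cfabe'
  #13 SA[13]=0  'dbcagcbbaaggdegeedeabgcfabe'
  #14 SA[14]=17  'deabgcfabe'
  #15 SA[15]=12  'degeedeabgcfabe'
  #16 SA[16]=26  'e'
  #17 SA[17]=18  'eabgcfabe'
  #18 SA[18]=16  'edeabgcfabe'
  #19 SA[19]=15  'eedeabgcfabe'
  #20 SA[20]=13  'egeedeabgcfabe'
  #21 SA[21]=23  'fabe'
  #22 SA[22]=4  'gcbbaaggdegeedeabgcfabe'
  #23 SA[23]=21  'gcfabe'
  #24 SA[24]=11  'gdegeedeabgcfabe'
  #25 SA[25]=14  'geedeabgcfabe'
  #26 SA[26]=10  'ggdegeedeabgcfabe'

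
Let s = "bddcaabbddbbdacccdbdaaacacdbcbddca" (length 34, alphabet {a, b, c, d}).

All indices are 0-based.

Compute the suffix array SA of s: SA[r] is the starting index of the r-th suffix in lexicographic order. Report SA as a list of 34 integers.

[33, 20, 4, 21, 5, 22, 13, 24, 10, 6, 27, 18, 11, 7, 29, 0, 32, 3, 23, 28, 14, 15, 25, 16, 19, 12, 9, 26, 17, 31, 2, 8, 30, 1]

rank→(start, suffix):
  0 → (33, 'a')
  1 → (20, 'aaacacdbcbddca')
  2 → (4, 'aabbddbbdacccdbdaaacacdbcbddca')
  3 → (21, 'aacacdbcbddca')
  4 → (5, 'abbddbbdacccdbdaaacacdbcbddca')
  5 → (22, 'acacdbcbddca')
  6 → (13, 'acccdbdaaacacdbcbddca')
  7 → (24, 'acdbcbddca')
  8 → (10, 'bbdacccdbdaaacacdbcbddca')
  9 → (6, 'bbddbbdacccdbdaaacacdbcbddca')
  10 → (27, 'bcbddca')
  11 → (18, 'bdaaacacdbcbddca')
  12 → (11, 'bdacccdbdaaacacdbcbddca')
  13 → (7, 'bddbbdacccdbdaaacacdbcbddca')
  14 → (29, 'bddca')
  15 → (0, 'bddcaabbddbbdacccdbdaaacacdbcbddca')
  16 → (32, 'ca')
  17 → (3, 'caabbddbbdacccdbdaaacacdbcbddca')
  18 → (23, 'cacdbcbddca')
  19 → (28, 'cbddca')
  20 → (14, 'cccdbdaaacacdbcbddca')
  21 → (15, 'ccdbdaaacacdbcbddca')
  22 → (25, 'cdbcbddca')
  23 → (16, 'cdbdaaacacdbcbddca')
  24 → (19, 'daaacacdbcbddca')
  25 → (12, 'dacccdbdaaacacdbcbddca')
  26 → (9, 'dbbdacccdbdaaacacdbcbddca')
  27 → (26, 'dbcbddca')
  28 → (17, 'dbdaaacacdbcbddca')
  29 → (31, 'dca')
  30 → (2, 'dcaabbddbbdacccdbdaaacacdbcbddca')
  31 → (8, 'ddbbdacccdbdaaacacdbcbddca')
  32 → (30, 'ddca')
  33 → (1, 'ddcaabbddbbdacccdbdaaacacdbcbddca')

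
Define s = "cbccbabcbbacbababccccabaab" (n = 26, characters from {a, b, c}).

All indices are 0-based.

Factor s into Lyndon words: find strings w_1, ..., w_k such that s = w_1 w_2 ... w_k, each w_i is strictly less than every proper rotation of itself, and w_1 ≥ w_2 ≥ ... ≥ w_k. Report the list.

["c", "bcc", "b", "abcbbacb", "ababcccc", "ab", "aab"]

emit factor 1: 'c' (i=0, period=1)
emit factor 2: 'bcc' (i=1, period=3)
emit factor 3: 'b' (i=4, period=1)
emit factor 4: 'abcbbacb' (i=5, period=8)
emit factor 5: 'ababcccc' (i=13, period=8)
emit factor 6: 'ab' (i=21, period=2)
emit factor 7: 'aab' (i=23, period=3)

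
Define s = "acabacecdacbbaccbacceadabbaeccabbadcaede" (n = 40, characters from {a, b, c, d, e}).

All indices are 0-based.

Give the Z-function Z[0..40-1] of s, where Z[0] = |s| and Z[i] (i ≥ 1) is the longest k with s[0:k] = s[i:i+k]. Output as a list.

Z[0]=40
i=1: fresh scan; Z[1]=0
i=2: fresh scan; Z[2]=1 extend→box=[2,3)
i=3: fresh scan; Z[3]=0
i=4: fresh scan; Z[4]=2 extend→box=[4,6)
i=5: min(r-i=1, Z[1]=0)=0; Z[5]=0
i=6: fresh scan; Z[6]=0
i=7: fresh scan; Z[7]=0
i=8: fresh scan; Z[8]=0
i=9: fresh scan; Z[9]=2 extend→box=[9,11)
i=10: min(r-i=1, Z[1]=0)=0; Z[10]=0
i=11: fresh scan; Z[11]=0
i=12: fresh scan; Z[12]=0
i=13: fresh scan; Z[13]=2 extend→box=[13,15)
i=14: min(r-i=1, Z[1]=0)=0; Z[14]=0
i=15: fresh scan; Z[15]=0
i=16: fresh scan; Z[16]=0
i=17: fresh scan; Z[17]=2 extend→box=[17,19)
i=18: min(r-i=1, Z[1]=0)=0; Z[18]=0
i=19: fresh scan; Z[19]=0
i=20: fresh scan; Z[20]=0
i=21: fresh scan; Z[21]=1 extend→box=[21,22)
i=22: fresh scan; Z[22]=0
i=23: fresh scan; Z[23]=1 extend→box=[23,24)
i=24: fresh scan; Z[24]=0
i=25: fresh scan; Z[25]=0
i=26: fresh scan; Z[26]=1 extend→box=[26,27)
i=27: fresh scan; Z[27]=0
i=28: fresh scan; Z[28]=0
i=29: fresh scan; Z[29]=0
i=30: fresh scan; Z[30]=1 extend→box=[30,31)
i=31: fresh scan; Z[31]=0
i=32: fresh scan; Z[32]=0
i=33: fresh scan; Z[33]=1 extend→box=[33,34)
i=34: fresh scan; Z[34]=0
i=35: fresh scan; Z[35]=0
i=36: fresh scan; Z[36]=1 extend→box=[36,37)
i=37: fresh scan; Z[37]=0
i=38: fresh scan; Z[38]=0
i=39: fresh scan; Z[39]=0

[40, 0, 1, 0, 2, 0, 0, 0, 0, 2, 0, 0, 0, 2, 0, 0, 0, 2, 0, 0, 0, 1, 0, 1, 0, 0, 1, 0, 0, 0, 1, 0, 0, 1, 0, 0, 1, 0, 0, 0]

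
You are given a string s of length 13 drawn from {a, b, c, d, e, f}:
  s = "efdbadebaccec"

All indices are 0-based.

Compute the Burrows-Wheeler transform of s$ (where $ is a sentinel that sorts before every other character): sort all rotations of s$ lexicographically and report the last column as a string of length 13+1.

cbbedeacfadc$e

rank  rotation        last
    0  $efdbadebaccec  c
    1  accec$efdbadeb  b
    2  adebaccec$efdb  b
    3  baccec$efdbade  e
    4  badebaccec$efd  d
    5  c$efdbadebacce  e
    6  ccec$efdbadeba  a
    7  cec$efdbadebac  c
    8  dbadebaccec$ef  f
    9  debaccec$efdba  a
   10  ebaccec$efdbad  d
   11  ec$efdbadebacc  c
   12  efdbadebaccec$  $
   13  fdbadebaccec$e  e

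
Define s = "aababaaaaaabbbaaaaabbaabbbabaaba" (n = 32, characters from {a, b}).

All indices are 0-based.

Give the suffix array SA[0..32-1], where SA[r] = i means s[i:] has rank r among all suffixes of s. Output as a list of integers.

[31, 5, 14, 6, 15, 7, 16, 8, 28, 0, 17, 9, 21, 29, 3, 26, 1, 18, 10, 22, 30, 4, 13, 27, 20, 2, 25, 12, 19, 24, 11, 23]

rank | idx | suffix
   0 |  31 | a
   1 |   5 | aaaaaabbbaaaaabbaabbbabaaba
   2 |  14 | aaaaabbaabbbabaaba
   3 |   6 | aaaaabbbaaaaabbaabbbabaaba
   4 |  15 | aaaabbaabbbabaaba
   5 |   7 | aaaabbbaaaaabbaabbbabaaba
   6 |  16 | aaabbaabbbabaaba
   7 |   8 | aaabbbaaaaabbaabbbabaaba
   8 |  28 | aaba
   9 |   0 | aababaaaaaabbbaaaaabbaabbbabaaba
  10 |  17 | aabbaabbbabaaba
  11 |   9 | aabbbaaaaabbaabbbabaaba
  12 |  21 | aabbbabaaba
  13 |  29 | aba
  14 |   3 | abaaaaaabbbaaaaabbaabbbabaaba
  15 |  26 | abaaba
  16 |   1 | ababaaaaaabbbaaaaabbaabbbabaaba
  17 |  18 | abbaabbbabaaba
  18 |  10 | abbbaaaaabbaabbbabaaba
  19 |  22 | abbbabaaba
  20 |  30 | ba
  21 |   4 | baaaaaabbbaaaaabbaabbbabaaba
  22 |  13 | baaaaabbaabbbabaaba
  23 |  27 | baaba
  24 |  20 | baabbbabaaba
  25 |   2 | babaaaaaabbbaaaaabbaabbbabaaba
  26 |  25 | babaaba
  27 |  12 | bbaaaaabbaabbbabaaba
  28 |  19 | bbaabbbabaaba
  29 |  24 | bbabaaba
  30 |  11 | bbbaaaaabbaabbbabaaba
  31 |  23 | bbbabaaba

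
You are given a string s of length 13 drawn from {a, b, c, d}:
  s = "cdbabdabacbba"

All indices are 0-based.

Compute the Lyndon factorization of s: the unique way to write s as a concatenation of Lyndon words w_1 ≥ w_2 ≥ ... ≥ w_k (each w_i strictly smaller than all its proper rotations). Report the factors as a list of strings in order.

["cd", "b", "abd", "abacbb", "a"]

emit factor 1: 'cd' (i=0, period=2)
emit factor 2: 'b' (i=2, period=1)
emit factor 3: 'abd' (i=3, period=3)
emit factor 4: 'abacbb' (i=6, period=6)
emit factor 5: 'a' (i=12, period=1)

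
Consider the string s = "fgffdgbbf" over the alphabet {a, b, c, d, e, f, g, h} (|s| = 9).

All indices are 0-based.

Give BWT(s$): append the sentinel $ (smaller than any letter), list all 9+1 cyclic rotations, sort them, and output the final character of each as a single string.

fgbfbfg$df

rank  rotation    last
    0  $fgffdgbbf  f
    1  bbf$fgffdg  g
    2  bf$fgffdgb  b
    3  dgbbf$fgff  f
    4  f$fgffdgbb  b
    5  fdgbbf$fgf  f
    6  ffdgbbf$fg  g
    7  fgffdgbbf$  $
    8  gbbf$fgffd  d
    9  gffdgbbf$f  f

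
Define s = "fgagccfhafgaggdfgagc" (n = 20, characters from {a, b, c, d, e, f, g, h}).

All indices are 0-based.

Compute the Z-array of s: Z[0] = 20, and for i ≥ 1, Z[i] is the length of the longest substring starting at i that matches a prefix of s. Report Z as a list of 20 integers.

[20, 0, 0, 0, 0, 0, 1, 0, 0, 4, 0, 0, 0, 0, 0, 5, 0, 0, 0, 0]

Z[0]=20
i=1: outside box; Z[1]=0
i=2: outside box; Z[2]=0
i=3: outside box; Z[3]=0
i=4: outside box; Z[4]=0
i=5: outside box; Z[5]=0
i=6: outside box; Z[6]=1 extend→box=[6,7)
i=7: outside box; Z[7]=0
i=8: outside box; Z[8]=0
i=9: outside box; Z[9]=4 extend→box=[9,13)
i=10: min(r-i=3, Z[1]=0)=0; Z[10]=0
i=11: min(r-i=2, Z[2]=0)=0; Z[11]=0
i=12: min(r-i=1, Z[3]=0)=0; Z[12]=0
i=13: outside box; Z[13]=0
i=14: outside box; Z[14]=0
i=15: outside box; Z[15]=5 extend→box=[15,20)
i=16: min(r-i=4, Z[1]=0)=0; Z[16]=0
i=17: min(r-i=3, Z[2]=0)=0; Z[17]=0
i=18: min(r-i=2, Z[3]=0)=0; Z[18]=0
i=19: min(r-i=1, Z[4]=0)=0; Z[19]=0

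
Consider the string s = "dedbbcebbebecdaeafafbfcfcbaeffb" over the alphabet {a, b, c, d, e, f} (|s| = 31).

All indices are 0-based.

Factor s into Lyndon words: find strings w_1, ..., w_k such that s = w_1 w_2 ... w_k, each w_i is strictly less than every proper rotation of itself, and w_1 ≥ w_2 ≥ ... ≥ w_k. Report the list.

["de", "d", "bbcebbebecd", "aeafafbfcfcbaeffb"]

emit factor 1: 'de' (i=0, period=2)
emit factor 2: 'd' (i=2, period=1)
emit factor 3: 'bbcebbebecd' (i=3, period=11)
emit factor 4: 'aeafafbfcfcbaeffb' (i=14, period=17)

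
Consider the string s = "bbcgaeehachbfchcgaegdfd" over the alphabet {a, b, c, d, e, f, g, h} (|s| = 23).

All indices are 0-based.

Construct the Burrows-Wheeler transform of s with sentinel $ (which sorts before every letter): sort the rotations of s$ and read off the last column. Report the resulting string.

dhgg$bhbhaffgaaebdcceecc

rank  rotation                  last
    0  $bbcgaeehachbfchcgaegdfd  d
    1  achbfchcgaegdfd$bbcgaeeh  h
    2  aeehachbfchcgaegdfd$bbcg  g
    3  aegdfd$bbcgaeehachbfchcg  g
    4  bbcgaeehachbfchcgaegdfd$  $
    5  bcgaeehachbfchcgaegdfd$b  b
    6  bfchcgaegdfd$bbcgaeehach  h
    7  cgaeehachbfchcgaegdfd$bb  b
    8  cgaegdfd$bbcgaeehachbfch  h
    9  chbfchcgaegdfd$bbcgaeeha  a
   10  chcgaegdfd$bbcgaeehachbf  f
   11  d$bbcgaeehachbfchcgaegdf  f
   12  dfd$bbcgaeehachbfchcgaeg  g
   13  eehachbfchcgaegdfd$bbcga  a
   14  egdfd$bbcgaeehachbfchcga  a
   15  ehachbfchcgaegdfd$bbcgae  e
   16  fchcgaegdfd$bbcgaeehachb  b
   17  fd$bbcgaeehachbfchcgaegd  d
   18  gaeehachbfchcgaegdfd$bbc  c
   19  gaegdfd$bbcgaeehachbfchc  c
   20  gdfd$bbcgaeehachbfchcgae  e
   21  hachbfchcgaegdfd$bbcgaee  e
   22  hbfchcgaegdfd$bbcgaeehac  c
   23  hcgaegdfd$bbcgaeehachbfc  c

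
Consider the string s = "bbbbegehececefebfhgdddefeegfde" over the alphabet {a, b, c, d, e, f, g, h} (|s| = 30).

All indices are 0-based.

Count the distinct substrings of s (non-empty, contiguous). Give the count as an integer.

430

sorted suffixes:
  #0 SA[0]=0  'bbbbegehececefebfhgdddefeegfde'
  #1 SA[1]=1  'bbbegehececefebfhgdddefeegfde'
  #2 SA[2]=2  'bbegehececefebfhgdddefeegfde'
  #3 SA[3]=3  'begehececefebfhgdddefeegfde'
  #4 SA[4]=15  'bfhgdddefeegfde'
  #5 SA[5]=9  'cecefebfhgdddefeegfde'
  #6 SA[6]=11  'cefebfhgdddefeegfde'
  #7 SA[7]=19  'dddefeegfde'
  #8 SA[8]=20  'ddefeegfde'
  #9 SA[9]=28  'de'
  #10 SA[10]=21  'defeegfde'
  #11 SA[11]=29  'e'
  #12 SA[12]=14  'ebfhgdddefeegfde'
  #13 SA[13]=8  'ececefebfhgdddefeegfde'
  #14 SA[14]=10  'ecefebfhgdddefeegfde'
  #15 SA[15]=24  'eegfde'
  #16 SA[16]=12  'efebfhgdddefeegfde'
  #17 SA[17]=22  'efeegfde'
  #18 SA[18]=4  'egehececefebfhgdddefeegfde'
  #19 SA[19]=25  'egfde'
  #20 SA[20]=6  'ehececefebfhgdddefeegfde'
  #21 SA[21]=27  'fde'
  #22 SA[22]=13  'febfhgdddefeegfde'
  #23 SA[23]=23  'feegfde'
  #24 SA[24]=16  'fhgdddefeegfde'
  #25 SA[25]=18  'gdddefeegfde'
  #26 SA[26]=5  'gehececefebfhgdddefeegfde'
  #27 SA[27]=26  'gfde'
  #28 SA[28]=7  'hececefebfhgdddefeegfde'
  #29 SA[29]=17  'hgdddefeegfde'

SA = [0, 1, 2, 3, 15, 9, 11, 19, 20, 28, 21, 29, 14, 8, 10, 24, 12, 22, 4, 25, 6, 27, 13, 23, 16, 18, 5, 26, 7, 17]
[i] adj suffixes → lcp
  [1] 0/1 → 3 ('bbb')
  [2] 1/2 → 2 ('bb')
  [3] 2/3 → 1 ('b')
  [4] 3/15 → 1 ('b')
  [5] 15/9 → 0 ('')
  [6] 9/11 → 2 ('ce')
  [7] 11/19 → 0 ('')
  [8] 19/20 → 2 ('dd')
  [9] 20/28 → 1 ('d')
  [10] 28/21 → 2 ('de')
  [11] 21/29 → 0 ('')
  [12] 29/14 → 1 ('e')
  [13] 14/8 → 1 ('e')
  [14] 8/10 → 3 ('ece')
  [15] 10/24 → 1 ('e')
  [16] 24/12 → 1 ('e')
  [17] 12/22 → 3 ('efe')
  [18] 22/4 → 1 ('e')
  [19] 4/25 → 2 ('eg')
  [20] 25/6 → 1 ('e')
  [21] 6/27 → 0 ('')
  [22] 27/13 → 1 ('f')
  [23] 13/23 → 2 ('fe')
  [24] 23/16 → 1 ('f')
  [25] 16/18 → 0 ('')
  [26] 18/5 → 1 ('g')
  [27] 5/26 → 1 ('g')
  [28] 26/7 → 0 ('')
  [29] 7/17 → 1 ('h')

n(n+1)/2 = 30·31/2 = 465
Σ LCP = 0 + 3 + 2 + 1 + 1 + 0 + 2 + 0 + 2 + 1 + 2 + 0 + 1 + 1 + 3 + 1 + 1 + 3 + 1 + 2 + 1 + 0 + 1 + 2 + 1 + 0 + 1 + 1 + 0 + 1 = 35
distinct = 465 − 35 = 430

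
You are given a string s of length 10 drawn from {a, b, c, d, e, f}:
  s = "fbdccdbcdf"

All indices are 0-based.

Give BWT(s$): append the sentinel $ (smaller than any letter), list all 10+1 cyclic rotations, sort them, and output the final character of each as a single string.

rank  rotation     last
    0  $fbdccdbcdf  f
    1  bcdf$fbdccd  d
    2  bdccdbcdf$f  f
    3  ccdbcdf$fbd  d
    4  cdbcdf$fbdc  c
    5  cdf$fbdccdb  b
    6  dbcdf$fbdcc  c
    7  dccdbcdf$fb  b
    8  df$fbdccdbc  c
    9  f$fbdccdbcd  d
   10  fbdccdbcdf$  $

fdfdcbcbcd$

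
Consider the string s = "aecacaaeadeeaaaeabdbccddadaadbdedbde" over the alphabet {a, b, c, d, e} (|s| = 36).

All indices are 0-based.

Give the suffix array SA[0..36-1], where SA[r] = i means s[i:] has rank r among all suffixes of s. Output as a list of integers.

[12, 26, 13, 5, 16, 3, 24, 27, 8, 14, 6, 0, 19, 17, 33, 29, 4, 2, 20, 21, 25, 23, 18, 32, 28, 22, 34, 30, 9, 35, 11, 15, 7, 1, 31, 10]

rank | idx | suffix
   0 |  12 | aaaeabdbccddadaadbdedbde
   1 |  26 | aadbdedbde
   2 |  13 | aaeabdbccddadaadbdedbde
   3 |   5 | aaeadeeaaaeabdbccddadaadbdedbde
   4 |  16 | abdbccddadaadbdedbde
   5 |   3 | acaaeadeeaaaeabdbccddadaadbdedbde
   6 |  24 | adaadbdedbde
   7 |  27 | adbdedbde
   8 |   8 | adeeaaaeabdbccddadaadbdedbde
   9 |  14 | aeabdbccddadaadbdedbde
  10 |   6 | aeadeeaaaeabdbccddadaadbdedbde
  11 |   0 | aecacaaeadeeaaaeabdbccddadaadbdedbde
  12 |  19 | bccddadaadbdedbde
  13 |  17 | bdbccddadaadbdedbde
  14 |  33 | bde
  15 |  29 | bdedbde
  16 |   4 | caaeadeeaaaeabdbccddadaadbdedbde
  17 |   2 | cacaaeadeeaaaeabdbccddadaadbdedbde
  18 |  20 | ccddadaadbdedbde
  19 |  21 | cddadaadbdedbde
  20 |  25 | daadbdedbde
  21 |  23 | dadaadbdedbde
  22 |  18 | dbccddadaadbdedbde
  23 |  32 | dbde
  24 |  28 | dbdedbde
  25 |  22 | ddadaadbdedbde
  26 |  34 | de
  27 |  30 | dedbde
  28 |   9 | deeaaaeabdbccddadaadbdedbde
  29 |  35 | e
  30 |  11 | eaaaeabdbccddadaadbdedbde
  31 |  15 | eabdbccddadaadbdedbde
  32 |   7 | eadeeaaaeabdbccddadaadbdedbde
  33 |   1 | ecacaaeadeeaaaeabdbccddadaadbdedbde
  34 |  31 | edbde
  35 |  10 | eeaaaeabdbccddadaadbdedbde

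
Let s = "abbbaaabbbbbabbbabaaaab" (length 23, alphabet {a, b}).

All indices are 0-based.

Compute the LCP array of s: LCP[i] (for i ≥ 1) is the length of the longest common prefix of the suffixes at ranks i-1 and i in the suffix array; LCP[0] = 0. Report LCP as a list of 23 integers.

[0, 3, 4, 2, 3, 1, 2, 2, 5, 4, 0, 1, 4, 2, 3, 1, 3, 4, 2, 4, 5, 3, 4]

rank | idx | suffix
   0 |  18 | aaaab
   1 |  19 | aaab
   2 |   4 | aaabbbbbabbbabaaaab
   3 |  20 | aab
   4 |   5 | aabbbbbabbbabaaaab
   5 |  21 | ab
   6 |  16 | abaaaab
   7 |   0 | abbbaaabbbbbabbbabaaaab
   8 |  12 | abbbabaaaab
   9 |   6 | abbbbbabbbabaaaab
  10 |  22 | b
  11 |  17 | baaaab
  12 |   3 | baaabbbbbabbbabaaaab
  13 |  15 | babaaaab
  14 |  11 | babbbabaaaab
  15 |   2 | bbaaabbbbbabbbabaaaab
  16 |  14 | bbabaaaab
  17 |  10 | bbabbbabaaaab
  18 |   1 | bbbaaabbbbbabbbabaaaab
  19 |  13 | bbbabaaaab
  20 |   9 | bbbabbbabaaaab
  21 |   8 | bbbbabbbabaaaab
  22 |   7 | bbbbbabbbabaaaab

SA = [18, 19, 4, 20, 5, 21, 16, 0, 12, 6, 22, 17, 3, 15, 11, 2, 14, 10, 1, 13, 9, 8, 7]
rank  pair      lcp
   1  s[18:],s[19:]  3  'aaa'
   2  s[19:],s[4:]  4  'aaab'
   3  s[4:],s[20:]  2  'aa'
   4  s[20:],s[5:]  3  'aab'
   5  s[5:],s[21:]  1  'a'
   6  s[21:],s[16:]  2  'ab'
   7  s[16:],s[0:]  2  'ab'
   8  s[0:],s[12:]  5  'abbba'
   9  s[12:],s[6:]  4  'abbb'
  10  s[6:],s[22:]  0  ''
  11  s[22:],s[17:]  1  'b'
  12  s[17:],s[3:]  4  'baaa'
  13  s[3:],s[15:]  2  'ba'
  14  s[15:],s[11:]  3  'bab'
  15  s[11:],s[2:]  1  'b'
  16  s[2:],s[14:]  3  'bba'
  17  s[14:],s[10:]  4  'bbab'
  18  s[10:],s[1:]  2  'bb'
  19  s[1:],s[13:]  4  'bbba'
  20  s[13:],s[9:]  5  'bbbab'
  21  s[9:],s[8:]  3  'bbb'
  22  s[8:],s[7:]  4  'bbbb'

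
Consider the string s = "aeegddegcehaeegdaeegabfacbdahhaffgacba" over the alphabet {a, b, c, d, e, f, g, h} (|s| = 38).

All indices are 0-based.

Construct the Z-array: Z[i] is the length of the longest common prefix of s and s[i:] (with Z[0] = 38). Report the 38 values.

[38, 0, 0, 0, 0, 0, 0, 0, 0, 0, 0, 5, 0, 0, 0, 0, 4, 0, 0, 0, 1, 0, 0, 1, 0, 0, 0, 1, 0, 0, 1, 0, 0, 0, 1, 0, 0, 1]

Z[0]=38
i=1: outside box; Z[1]=0
i=2: outside box; Z[2]=0
i=3: outside box; Z[3]=0
i=4: outside box; Z[4]=0
i=5: outside box; Z[5]=0
i=6: outside box; Z[6]=0
i=7: outside box; Z[7]=0
i=8: outside box; Z[8]=0
i=9: outside box; Z[9]=0
i=10: outside box; Z[10]=0
i=11: outside box; Z[11]=5 scan→box=[11,16)
i=12: min(r-i=4, Z[1]=0)=0; Z[12]=0
i=13: min(r-i=3, Z[2]=0)=0; Z[13]=0
i=14: min(r-i=2, Z[3]=0)=0; Z[14]=0
i=15: min(r-i=1, Z[4]=0)=0; Z[15]=0
i=16: outside box; Z[16]=4 scan→box=[16,20)
i=17: min(r-i=3, Z[1]=0)=0; Z[17]=0
i=18: min(r-i=2, Z[2]=0)=0; Z[18]=0
i=19: min(r-i=1, Z[3]=0)=0; Z[19]=0
i=20: outside box; Z[20]=1 scan→box=[20,21)
i=21: outside box; Z[21]=0
i=22: outside box; Z[22]=0
i=23: outside box; Z[23]=1 scan→box=[23,24)
i=24: outside box; Z[24]=0
i=25: outside box; Z[25]=0
i=26: outside box; Z[26]=0
i=27: outside box; Z[27]=1 scan→box=[27,28)
i=28: outside box; Z[28]=0
i=29: outside box; Z[29]=0
i=30: outside box; Z[30]=1 scan→box=[30,31)
i=31: outside box; Z[31]=0
i=32: outside box; Z[32]=0
i=33: outside box; Z[33]=0
i=34: outside box; Z[34]=1 scan→box=[34,35)
i=35: outside box; Z[35]=0
i=36: outside box; Z[36]=0
i=37: outside box; Z[37]=1 scan→box=[37,38)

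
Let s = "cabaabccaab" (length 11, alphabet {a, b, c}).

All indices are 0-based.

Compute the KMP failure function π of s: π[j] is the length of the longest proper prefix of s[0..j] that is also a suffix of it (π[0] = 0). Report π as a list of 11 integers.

[0, 0, 0, 0, 0, 0, 1, 1, 2, 0, 0]

π[0] = 0
j=1 s[j]='a': π[1]=0 (border '')
j=2 s[j]='b': π[2]=0 (border '')
j=3 s[j]='a': π[3]=0 (border '')
j=4 s[j]='a': π[4]=0 (border '')
j=5 s[j]='b': π[5]=0 (border '')
j=6 s[j]='c': π[6]=1 (border 'c')
j=7 s[j]='c': k: 1→0; π[7]=1 (border 'c')
j=8 s[j]='a': π[8]=2 (border 'ca')
j=9 s[j]='a': k: 2→0; π[9]=0 (border '')
j=10 s[j]='b': π[10]=0 (border '')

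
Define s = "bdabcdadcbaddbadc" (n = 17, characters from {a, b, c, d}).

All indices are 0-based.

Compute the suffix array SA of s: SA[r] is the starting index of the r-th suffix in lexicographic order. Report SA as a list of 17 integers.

[2, 14, 6, 10, 13, 9, 3, 0, 16, 8, 4, 1, 5, 12, 15, 7, 11]

sorted suffixes:
  #0 SA[0]=2  'abcdadcbaddbadc'
  #1 SA[1]=14  'adc'
  #2 SA[2]=6  'adcbaddbadc'
  #3 SA[3]=10  'addbadc'
  #4 SA[4]=13  'badc'
  #5 SA[5]=9  'baddbadc'
  #6 SA[6]=3  'bcdadcbaddbadc'
  #7 SA[7]=0  'bdabcdadcbaddbadc'
  #8 SA[8]=16  'c'
  #9 SA[9]=8  'cbaddbadc'
  #10 SA[10]=4  'cdadcbaddbadc'
  #11 SA[11]=1  'dabcdadcbaddbadc'
  #12 SA[12]=5  'dadcbaddbadc'
  #13 SA[13]=12  'dbadc'
  #14 SA[14]=15  'dc'
  #15 SA[15]=7  'dcbaddbadc'
  #16 SA[16]=11  'ddbadc'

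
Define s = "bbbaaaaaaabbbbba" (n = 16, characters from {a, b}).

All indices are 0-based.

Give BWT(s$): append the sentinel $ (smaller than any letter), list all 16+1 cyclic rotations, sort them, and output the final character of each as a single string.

abbaaaaaabbbbb$ba

rank  rotation           last
    0  $bbbaaaaaaabbbbba  a
    1  a$bbbaaaaaaabbbbb  b
    2  aaaaaaabbbbba$bbb  b
    3  aaaaaabbbbba$bbba  a
    4  aaaaabbbbba$bbbaa  a
    5  aaaabbbbba$bbbaaa  a
    6  aaabbbbba$bbbaaaa  a
    7  aabbbbba$bbbaaaaa  a
    8  abbbbba$bbbaaaaaa  a
    9  ba$bbbaaaaaaabbbb  b
   10  baaaaaaabbbbba$bb  b
   11  bba$bbbaaaaaaabbb  b
   12  bbaaaaaaabbbbba$b  b
   13  bbba$bbbaaaaaaabb  b
   14  bbbaaaaaaabbbbba$  $
   15  bbbba$bbbaaaaaaab  b
   16  bbbbba$bbbaaaaaaa  a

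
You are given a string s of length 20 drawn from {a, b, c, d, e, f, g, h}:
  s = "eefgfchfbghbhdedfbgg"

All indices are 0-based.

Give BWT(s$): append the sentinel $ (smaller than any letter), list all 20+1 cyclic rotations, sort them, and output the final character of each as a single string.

rank  rotation               last
    0  $eefgfchfbghbhdedfbgg  g
    1  bgg$eefgfchfbghbhdedf  f
    2  bghbhdedfbgg$eefgfchf  f
    3  bhdedfbgg$eefgfchfbgh  h
    4  chfbghbhdedfbgg$eefgf  f
    5  dedfbgg$eefgfchfbghbh  h
    6  dfbgg$eefgfchfbghbhde  e
    7  edfbgg$eefgfchfbghbhd  d
    8  eefgfchfbghbhdedfbgg$  $
    9  efgfchfbghbhdedfbgg$e  e
   10  fbgg$eefgfchfbghbhded  d
   11  fbghbhdedfbgg$eefgfch  h
   12  fchfbghbhdedfbgg$eefg  g
   13  fgfchfbghbhdedfbgg$ee  e
   14  g$eefgfchfbghbhdedfbg  g
   15  gfchfbghbhdedfbgg$eef  f
   16  gg$eefgfchfbghbhdedfb  b
   17  ghbhdedfbgg$eefgfchfb  b
   18  hbhdedfbgg$eefgfchfbg  g
   19  hdedfbgg$eefgfchfbghb  b
   20  hfbghbhdedfbgg$eefgfc  c

gffhfhed$edhgegfbbgbc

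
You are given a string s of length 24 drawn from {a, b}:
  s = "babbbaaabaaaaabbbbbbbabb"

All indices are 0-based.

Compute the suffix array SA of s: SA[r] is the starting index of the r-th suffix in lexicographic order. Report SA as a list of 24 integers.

rank→(start, suffix):
  0 → (9, 'aaaaabbbbbbbabb')
  1 → (10, 'aaaabbbbbbbabb')
  2 → (5, 'aaabaaaaabbbbbbbabb')
  3 → (11, 'aaabbbbbbbabb')
  4 → (6, 'aabaaaaabbbbbbbabb')
  5 → (12, 'aabbbbbbbabb')
  6 → (7, 'abaaaaabbbbbbbabb')
  7 → (21, 'abb')
  8 → (1, 'abbbaaabaaaaabbbbbbbabb')
  9 → (13, 'abbbbbbbabb')
  10 → (23, 'b')
  11 → (8, 'baaaaabbbbbbbabb')
  12 → (4, 'baaabaaaaabbbbbbbabb')
  13 → (20, 'babb')
  14 → (0, 'babbbaaabaaaaabbbbbbbabb')
  15 → (22, 'bb')
  16 → (3, 'bbaaabaaaaabbbbbbbabb')
  17 → (19, 'bbabb')
  18 → (2, 'bbbaaabaaaaabbbbbbbabb')
  19 → (18, 'bbbabb')
  20 → (17, 'bbbbabb')
  21 → (16, 'bbbbbabb')
  22 → (15, 'bbbbbbabb')
  23 → (14, 'bbbbbbbabb')

[9, 10, 5, 11, 6, 12, 7, 21, 1, 13, 23, 8, 4, 20, 0, 22, 3, 19, 2, 18, 17, 16, 15, 14]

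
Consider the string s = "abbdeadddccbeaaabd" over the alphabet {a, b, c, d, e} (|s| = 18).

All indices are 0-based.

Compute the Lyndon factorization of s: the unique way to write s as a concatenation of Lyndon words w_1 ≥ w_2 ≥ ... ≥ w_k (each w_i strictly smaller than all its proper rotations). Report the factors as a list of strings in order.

emit factor 1: 'abbdeadddccbe' (i=0, period=13)
emit factor 2: 'aaabd' (i=13, period=5)

["abbdeadddccbe", "aaabd"]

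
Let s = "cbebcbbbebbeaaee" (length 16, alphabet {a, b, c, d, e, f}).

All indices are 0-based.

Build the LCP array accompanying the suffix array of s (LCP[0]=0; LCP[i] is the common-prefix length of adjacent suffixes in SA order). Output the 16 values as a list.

[0, 1, 0, 2, 3, 1, 1, 2, 3, 0, 2, 0, 1, 1, 2, 1]

rank | idx | suffix
   0 |  12 | aaee
   1 |  13 | aee
   2 |   5 | bbbebbeaaee
   3 |   9 | bbeaaee
   4 |   6 | bbebbeaaee
   5 |   3 | bcbbbebbeaaee
   6 |  10 | beaaee
   7 |   7 | bebbeaaee
   8 |   1 | bebcbbbebbeaaee
   9 |   4 | cbbbebbeaaee
  10 |   0 | cbebcbbbebbeaaee
  11 |  15 | e
  12 |  11 | eaaee
  13 |   8 | ebbeaaee
  14 |   2 | ebcbbbebbeaaee
  15 |  14 | ee

SA = [12, 13, 5, 9, 6, 3, 10, 7, 1, 4, 0, 15, 11, 8, 2, 14]
i: (SA[i-1],SA[i]) lcp shared
  1: (12,13) 1 'a'
  2: (13,5) 0 ''
  3: (5,9) 2 'bb'
  4: (9,6) 3 'bbe'
  5: (6,3) 1 'b'
  6: (3,10) 1 'b'
  7: (10,7) 2 'be'
  8: (7,1) 3 'beb'
  9: (1,4) 0 ''
  10: (4,0) 2 'cb'
  11: (0,15) 0 ''
  12: (15,11) 1 'e'
  13: (11,8) 1 'e'
  14: (8,2) 2 'eb'
  15: (2,14) 1 'e'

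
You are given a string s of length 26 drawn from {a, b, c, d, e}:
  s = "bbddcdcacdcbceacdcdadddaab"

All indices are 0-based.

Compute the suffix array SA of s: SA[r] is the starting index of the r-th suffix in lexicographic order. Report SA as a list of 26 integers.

[23, 24, 7, 14, 19, 25, 0, 11, 1, 6, 10, 17, 4, 8, 15, 12, 22, 18, 5, 9, 16, 3, 21, 2, 20, 13]

sorted suffixes:
  #0 SA[0]=23  'aab'
  #1 SA[1]=24  'ab'
  #2 SA[2]=7  'acdcbceacdcdadddaab'
  #3 SA[3]=14  'acdcdadddaab'
  #4 SA[4]=19  'adddaab'
  #5 SA[5]=25  'b'
  #6 SA[6]=0  'bbddcdcacdcbceacdcdadddaab'
  #7 SA[7]=11  'bceacdcdadddaab'
  #8 SA[8]=1  'bddcdcacdcbceacdcdadddaab'
  #9 SA[9]=6  'cacdcbceacdcdadddaab'
  #10 SA[10]=10  'cbceacdcdadddaab'
  #11 SA[11]=17  'cdadddaab'
  #12 SA[12]=4  'cdcacdcbceacdcdadddaab'
  #13 SA[13]=8  'cdcbceacdcdadddaab'
  #14 SA[14]=15  'cdcdadddaab'
  #15 SA[15]=12  'ceacdcdadddaab'
  #16 SA[16]=22  'daab'
  #17 SA[17]=18  'dadddaab'
  #18 SA[18]=5  'dcacdcbceacdcdadddaab'
  #19 SA[19]=9  'dcbceacdcdadddaab'
  #20 SA[20]=16  'dcdadddaab'
  #21 SA[21]=3  'dcdcacdcbceacdcdadddaab'
  #22 SA[22]=21  'ddaab'
  #23 SA[23]=2  'ddcdcacdcbceacdcdadddaab'
  #24 SA[24]=20  'dddaab'
  #25 SA[25]=13  'eacdcdadddaab'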